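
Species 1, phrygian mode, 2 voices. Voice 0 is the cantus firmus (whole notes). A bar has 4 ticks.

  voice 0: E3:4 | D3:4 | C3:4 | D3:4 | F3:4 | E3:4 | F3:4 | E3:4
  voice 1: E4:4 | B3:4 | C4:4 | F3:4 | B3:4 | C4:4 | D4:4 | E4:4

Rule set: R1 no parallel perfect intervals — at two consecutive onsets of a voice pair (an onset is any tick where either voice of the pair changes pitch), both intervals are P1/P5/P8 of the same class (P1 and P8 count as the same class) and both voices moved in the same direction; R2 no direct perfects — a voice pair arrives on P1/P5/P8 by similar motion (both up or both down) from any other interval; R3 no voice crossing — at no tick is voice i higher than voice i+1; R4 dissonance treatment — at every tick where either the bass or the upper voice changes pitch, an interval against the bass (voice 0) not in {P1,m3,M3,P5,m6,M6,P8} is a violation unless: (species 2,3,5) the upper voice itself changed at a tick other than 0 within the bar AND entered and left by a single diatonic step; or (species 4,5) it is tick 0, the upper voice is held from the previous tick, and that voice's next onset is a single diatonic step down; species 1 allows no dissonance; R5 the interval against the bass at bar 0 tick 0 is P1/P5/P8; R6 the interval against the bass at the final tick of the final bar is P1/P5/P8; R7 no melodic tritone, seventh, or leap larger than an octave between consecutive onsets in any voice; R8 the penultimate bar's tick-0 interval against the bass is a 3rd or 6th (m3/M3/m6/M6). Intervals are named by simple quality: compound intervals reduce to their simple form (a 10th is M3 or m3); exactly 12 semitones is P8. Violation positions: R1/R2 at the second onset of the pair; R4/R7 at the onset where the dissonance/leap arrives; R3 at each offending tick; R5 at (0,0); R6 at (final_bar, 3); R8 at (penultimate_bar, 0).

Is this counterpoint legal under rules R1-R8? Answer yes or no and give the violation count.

No (2 violations)

bar 0: v0=E3 v1=E4 (P8)
bar 1: v0=D3 v1=B3 (M6)
bar 2: v0=C3 v1=C4 (P8)
bar 3: v0=D3 v1=F3 (m3)
bar 4: v0=F3 v1=B3 (TT)
bar 5: v0=E3 v1=C4 (m6)
bar 6: v0=F3 v1=D4 (M6)
bar 7: v0=E3 v1=E4 (P8)
  R4 @ bar4.0: F3/B3 TT untreated
  R7 @ bar4.0: F3->B3 leap 6st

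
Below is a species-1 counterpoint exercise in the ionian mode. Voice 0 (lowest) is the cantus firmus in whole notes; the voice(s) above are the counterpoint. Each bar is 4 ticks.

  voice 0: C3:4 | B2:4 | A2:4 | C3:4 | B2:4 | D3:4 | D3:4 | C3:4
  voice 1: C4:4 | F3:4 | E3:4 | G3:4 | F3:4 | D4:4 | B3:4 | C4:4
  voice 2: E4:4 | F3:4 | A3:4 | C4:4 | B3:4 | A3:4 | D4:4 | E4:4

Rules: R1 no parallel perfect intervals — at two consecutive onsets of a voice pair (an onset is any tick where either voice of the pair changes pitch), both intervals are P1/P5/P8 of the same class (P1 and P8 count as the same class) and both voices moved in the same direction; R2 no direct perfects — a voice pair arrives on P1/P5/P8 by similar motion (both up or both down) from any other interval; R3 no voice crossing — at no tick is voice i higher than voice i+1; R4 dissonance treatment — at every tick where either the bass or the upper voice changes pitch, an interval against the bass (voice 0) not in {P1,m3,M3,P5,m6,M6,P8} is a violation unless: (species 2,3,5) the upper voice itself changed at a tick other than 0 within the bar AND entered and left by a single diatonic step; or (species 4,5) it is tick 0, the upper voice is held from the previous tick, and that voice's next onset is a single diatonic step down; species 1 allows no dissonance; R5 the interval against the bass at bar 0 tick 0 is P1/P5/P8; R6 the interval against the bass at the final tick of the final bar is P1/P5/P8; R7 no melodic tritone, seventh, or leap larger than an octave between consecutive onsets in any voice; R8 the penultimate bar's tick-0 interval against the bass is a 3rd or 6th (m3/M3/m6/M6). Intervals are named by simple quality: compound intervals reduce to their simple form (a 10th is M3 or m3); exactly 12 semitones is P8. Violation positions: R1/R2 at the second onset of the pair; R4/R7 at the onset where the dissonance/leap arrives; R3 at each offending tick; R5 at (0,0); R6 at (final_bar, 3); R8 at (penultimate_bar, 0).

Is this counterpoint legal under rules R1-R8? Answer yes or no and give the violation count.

No (17 violations)

bar 0: v0=C3 v1=C4 v2=E4 (M3)
bar 1: v0=B2 v1=F3 v2=F3 (TT)
bar 2: v0=A2 v1=E3 v2=A3 (P8)
bar 3: v0=C3 v1=G3 v2=C4 (P8)
bar 4: v0=B2 v1=F3 v2=B3 (P8)
bar 5: v0=D3 v1=D4 v2=A3 (P5)
bar 6: v0=D3 v1=B3 v2=D4 (P8)
bar 7: v0=C3 v1=C4 v2=E4 (M3)
  R5 @ bar0.0: opens on M3
  R2 @ bar1.0: C4/E4 M3 -> F3/F3 P1 similar
  R4 @ bar1.0: B2/F3 TT untreated
  R4 @ bar1.0: B2/F3 TT untreated
  R7 @ bar1.0: E4->F3 leap 11st
  R2 @ bar2.0: B2/F3 TT -> A2/E3 P5 similar
  R1 @ bar3.0: A2/E3 P5 -> C3/G3 P5 similar
  R1 @ bar3.0: A2/A3 P8 -> C3/C4 P8 similar
  R1 @ bar4.0: C3/C4 P8 -> B2/B3 P8 similar
  R4 @ bar4.0: B2/F3 TT untreated
  R2 @ bar5.0: B2/F3 TT -> D3/D4 P8 similar
  R3 @ bar5.0: D4 above A3
  R3 @ bar5.1: D4 above A3
  R3 @ bar5.2: D4 above A3
  R3 @ bar5.3: D4 above A3
  R8 @ bar6.0: penult P8 not 3rd/6th
  R6 @ bar7.3: closes on M3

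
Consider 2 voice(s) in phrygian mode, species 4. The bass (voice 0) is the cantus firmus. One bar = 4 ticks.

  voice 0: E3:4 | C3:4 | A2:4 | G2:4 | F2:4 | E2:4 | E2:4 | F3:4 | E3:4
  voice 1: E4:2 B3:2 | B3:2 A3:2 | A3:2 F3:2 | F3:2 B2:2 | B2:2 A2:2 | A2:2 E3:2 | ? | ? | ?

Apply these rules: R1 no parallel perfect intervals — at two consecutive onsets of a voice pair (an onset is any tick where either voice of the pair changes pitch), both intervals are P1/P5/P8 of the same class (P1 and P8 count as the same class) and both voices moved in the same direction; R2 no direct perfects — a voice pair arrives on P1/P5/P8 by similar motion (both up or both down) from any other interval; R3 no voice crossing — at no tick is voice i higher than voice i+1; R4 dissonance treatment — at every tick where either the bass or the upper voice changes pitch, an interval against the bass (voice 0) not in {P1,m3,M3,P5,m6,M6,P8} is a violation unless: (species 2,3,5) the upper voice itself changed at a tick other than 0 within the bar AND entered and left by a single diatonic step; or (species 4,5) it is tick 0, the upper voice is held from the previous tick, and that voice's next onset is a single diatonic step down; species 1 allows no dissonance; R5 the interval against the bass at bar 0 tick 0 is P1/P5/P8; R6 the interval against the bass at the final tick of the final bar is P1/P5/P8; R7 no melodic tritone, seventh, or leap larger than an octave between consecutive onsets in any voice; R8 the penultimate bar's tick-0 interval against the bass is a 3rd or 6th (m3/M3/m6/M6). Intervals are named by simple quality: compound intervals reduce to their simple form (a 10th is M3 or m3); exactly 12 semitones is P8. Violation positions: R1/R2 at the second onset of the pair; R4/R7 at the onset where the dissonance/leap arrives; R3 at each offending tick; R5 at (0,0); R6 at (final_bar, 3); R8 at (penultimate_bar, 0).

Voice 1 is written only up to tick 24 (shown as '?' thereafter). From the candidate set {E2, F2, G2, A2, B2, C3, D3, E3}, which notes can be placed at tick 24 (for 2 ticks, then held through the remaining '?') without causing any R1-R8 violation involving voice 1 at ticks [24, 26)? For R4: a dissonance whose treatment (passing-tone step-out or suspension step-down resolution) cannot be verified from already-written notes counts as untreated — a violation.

E2: legal
F2: violates R4,R7
G2: legal
A2: violates R4
B2: legal
C3: legal
D3: violates R4
E3: legal

{B2, C3, E2, E3, G2}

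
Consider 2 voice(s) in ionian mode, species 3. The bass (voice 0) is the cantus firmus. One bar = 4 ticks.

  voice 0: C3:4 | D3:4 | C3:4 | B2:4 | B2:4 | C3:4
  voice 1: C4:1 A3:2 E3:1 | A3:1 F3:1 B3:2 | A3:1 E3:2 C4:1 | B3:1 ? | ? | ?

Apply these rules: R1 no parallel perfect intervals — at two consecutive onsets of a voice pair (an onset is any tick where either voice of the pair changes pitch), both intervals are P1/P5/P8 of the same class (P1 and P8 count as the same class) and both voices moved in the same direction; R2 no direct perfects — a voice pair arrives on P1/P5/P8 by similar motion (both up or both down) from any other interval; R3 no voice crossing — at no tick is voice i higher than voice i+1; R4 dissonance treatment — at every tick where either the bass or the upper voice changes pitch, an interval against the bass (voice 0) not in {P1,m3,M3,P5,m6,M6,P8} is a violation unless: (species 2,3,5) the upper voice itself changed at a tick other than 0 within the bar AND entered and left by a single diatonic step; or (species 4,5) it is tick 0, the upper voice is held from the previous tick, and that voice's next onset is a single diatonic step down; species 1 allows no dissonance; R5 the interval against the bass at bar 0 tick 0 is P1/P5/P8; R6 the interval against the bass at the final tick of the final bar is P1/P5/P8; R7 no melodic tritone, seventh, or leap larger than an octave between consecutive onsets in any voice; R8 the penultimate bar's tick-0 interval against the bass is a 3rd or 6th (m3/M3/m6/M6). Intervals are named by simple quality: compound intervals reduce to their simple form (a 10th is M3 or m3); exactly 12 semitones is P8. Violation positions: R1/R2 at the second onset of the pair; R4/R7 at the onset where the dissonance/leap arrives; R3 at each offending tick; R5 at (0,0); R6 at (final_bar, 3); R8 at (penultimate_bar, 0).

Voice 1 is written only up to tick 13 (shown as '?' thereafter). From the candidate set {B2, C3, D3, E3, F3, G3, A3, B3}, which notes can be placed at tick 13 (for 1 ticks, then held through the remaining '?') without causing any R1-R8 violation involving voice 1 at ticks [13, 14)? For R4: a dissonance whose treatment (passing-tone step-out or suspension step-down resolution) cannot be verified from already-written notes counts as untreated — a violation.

{B2, B3, D3, G3}

B2: legal
C3: violates R4,R7
D3: legal
E3: violates R4
F3: violates R4,R7
G3: legal
A3: violates R4
B3: legal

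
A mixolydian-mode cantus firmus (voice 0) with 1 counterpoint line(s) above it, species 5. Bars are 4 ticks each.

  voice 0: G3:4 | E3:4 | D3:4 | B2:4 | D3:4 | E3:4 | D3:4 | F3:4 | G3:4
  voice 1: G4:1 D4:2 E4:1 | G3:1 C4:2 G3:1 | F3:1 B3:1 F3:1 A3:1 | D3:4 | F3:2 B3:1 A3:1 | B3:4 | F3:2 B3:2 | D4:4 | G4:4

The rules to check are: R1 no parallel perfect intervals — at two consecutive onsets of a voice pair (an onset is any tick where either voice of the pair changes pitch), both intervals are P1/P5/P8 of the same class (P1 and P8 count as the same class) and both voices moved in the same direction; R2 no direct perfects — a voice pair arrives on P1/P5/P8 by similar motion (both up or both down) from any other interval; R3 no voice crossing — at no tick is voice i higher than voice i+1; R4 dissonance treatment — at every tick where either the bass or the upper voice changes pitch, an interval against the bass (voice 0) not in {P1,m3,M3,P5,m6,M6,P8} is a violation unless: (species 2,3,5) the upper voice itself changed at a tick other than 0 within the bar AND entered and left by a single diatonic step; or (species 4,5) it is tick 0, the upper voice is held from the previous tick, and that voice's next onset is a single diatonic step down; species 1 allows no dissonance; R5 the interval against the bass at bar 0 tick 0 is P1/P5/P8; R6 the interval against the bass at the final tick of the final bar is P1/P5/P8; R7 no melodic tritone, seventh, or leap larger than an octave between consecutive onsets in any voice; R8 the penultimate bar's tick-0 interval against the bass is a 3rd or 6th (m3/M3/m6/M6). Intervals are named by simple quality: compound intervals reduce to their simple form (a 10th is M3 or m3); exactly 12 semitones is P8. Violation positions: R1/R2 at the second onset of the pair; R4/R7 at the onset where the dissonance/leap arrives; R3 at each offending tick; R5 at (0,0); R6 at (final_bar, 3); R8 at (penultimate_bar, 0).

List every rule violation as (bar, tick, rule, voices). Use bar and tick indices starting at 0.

bar 0: v0=G3 v1=G4 downbeat P8
bar 1: v0=E3 v1=G3 downbeat m3
bar 2: v0=D3 v1=F3 downbeat m3
bar 3: v0=B2 v1=D3 downbeat m3
bar 4: v0=D3 v1=F3 downbeat m3
bar 5: v0=E3 v1=B3 downbeat P5
bar 6: v0=D3 v1=F3 downbeat m3
bar 7: v0=F3 v1=D4 downbeat M6
bar 8: v0=G3 v1=G4 downbeat P8
  -> R7 @ bar 2 tick 1 v(1,): F3->B3 leap 6st
  -> R7 @ bar 2 tick 2 v(1,): B3->F3 leap 6st
  -> R7 @ bar 4 tick 2 v(1,): F3->B3 leap 6st
  -> R1 @ bar 5 tick 0 v(0, 1): D3/A3 P5 -> E3/B3 P5 similar
  -> R7 @ bar 6 tick 0 v(1,): B3->F3 leap 6st
  -> R7 @ bar 6 tick 2 v(1,): F3->B3 leap 6st
  -> R2 @ bar 8 tick 0 v(0, 1): F3/D4 M6 -> G3/G4 P8 similar

(2, 1, R7, (1,))
(2, 2, R7, (1,))
(4, 2, R7, (1,))
(5, 0, R1, (0, 1))
(6, 0, R7, (1,))
(6, 2, R7, (1,))
(8, 0, R2, (0, 1))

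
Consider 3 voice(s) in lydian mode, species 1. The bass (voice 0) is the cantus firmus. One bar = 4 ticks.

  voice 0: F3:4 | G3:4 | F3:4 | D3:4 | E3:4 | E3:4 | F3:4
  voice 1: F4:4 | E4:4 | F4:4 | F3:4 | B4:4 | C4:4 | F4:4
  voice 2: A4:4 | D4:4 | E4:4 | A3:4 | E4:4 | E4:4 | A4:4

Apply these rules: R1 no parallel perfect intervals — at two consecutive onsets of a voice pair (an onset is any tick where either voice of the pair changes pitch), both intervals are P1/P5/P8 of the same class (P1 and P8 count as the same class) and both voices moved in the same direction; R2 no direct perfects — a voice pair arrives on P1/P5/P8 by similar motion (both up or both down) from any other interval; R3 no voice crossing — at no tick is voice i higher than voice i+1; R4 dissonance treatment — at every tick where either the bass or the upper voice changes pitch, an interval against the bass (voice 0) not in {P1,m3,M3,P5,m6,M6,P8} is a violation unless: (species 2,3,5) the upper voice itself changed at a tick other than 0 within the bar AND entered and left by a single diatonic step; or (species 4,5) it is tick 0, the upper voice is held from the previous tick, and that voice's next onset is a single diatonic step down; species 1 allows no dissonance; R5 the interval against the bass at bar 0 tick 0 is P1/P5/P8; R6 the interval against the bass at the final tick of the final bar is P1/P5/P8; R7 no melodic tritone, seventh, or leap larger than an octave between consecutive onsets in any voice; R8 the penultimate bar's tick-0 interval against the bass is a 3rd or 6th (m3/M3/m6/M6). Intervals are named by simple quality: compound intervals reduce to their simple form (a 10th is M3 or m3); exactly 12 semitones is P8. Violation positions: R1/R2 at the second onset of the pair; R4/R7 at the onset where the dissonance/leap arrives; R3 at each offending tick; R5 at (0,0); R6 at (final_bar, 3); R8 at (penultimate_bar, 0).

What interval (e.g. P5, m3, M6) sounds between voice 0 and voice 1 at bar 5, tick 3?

voice 0=E3 voice 1=C4 -> m6

m6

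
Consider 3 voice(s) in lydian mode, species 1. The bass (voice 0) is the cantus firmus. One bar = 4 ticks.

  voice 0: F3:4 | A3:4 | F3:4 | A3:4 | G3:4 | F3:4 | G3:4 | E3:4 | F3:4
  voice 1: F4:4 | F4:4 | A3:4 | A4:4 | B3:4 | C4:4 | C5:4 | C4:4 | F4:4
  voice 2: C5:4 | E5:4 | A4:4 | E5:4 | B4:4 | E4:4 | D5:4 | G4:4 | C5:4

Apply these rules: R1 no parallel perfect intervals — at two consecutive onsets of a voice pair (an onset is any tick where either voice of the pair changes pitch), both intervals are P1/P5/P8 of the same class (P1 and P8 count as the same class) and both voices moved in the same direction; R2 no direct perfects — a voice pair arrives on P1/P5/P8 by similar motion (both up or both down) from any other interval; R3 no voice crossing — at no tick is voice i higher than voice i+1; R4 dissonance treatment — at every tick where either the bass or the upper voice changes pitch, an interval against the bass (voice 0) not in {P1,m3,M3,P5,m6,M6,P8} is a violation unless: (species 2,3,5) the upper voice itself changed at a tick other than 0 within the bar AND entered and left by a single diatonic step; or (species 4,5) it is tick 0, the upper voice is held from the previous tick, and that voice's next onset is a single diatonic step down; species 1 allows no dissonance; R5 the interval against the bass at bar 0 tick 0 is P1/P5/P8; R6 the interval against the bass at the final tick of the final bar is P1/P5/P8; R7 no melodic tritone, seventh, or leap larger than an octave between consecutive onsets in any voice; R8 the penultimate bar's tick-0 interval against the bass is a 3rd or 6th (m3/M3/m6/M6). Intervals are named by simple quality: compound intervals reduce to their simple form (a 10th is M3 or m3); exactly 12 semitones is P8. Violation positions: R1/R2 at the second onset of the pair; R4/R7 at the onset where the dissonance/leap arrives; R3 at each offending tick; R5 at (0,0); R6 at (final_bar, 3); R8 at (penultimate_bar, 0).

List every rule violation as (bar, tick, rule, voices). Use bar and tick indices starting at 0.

(1, 0, R1, (0, 2))
(2, 0, R2, (1, 2))
(3, 0, R2, (0, 1))
(3, 0, R2, (0, 2))
(3, 0, R2, (1, 2))
(4, 0, R2, (1, 2))
(4, 0, R7, (1,))
(5, 0, R4, (0, 2))
(6, 0, R2, (0, 2))
(6, 0, R4, (0, 1))
(6, 0, R7, (2,))
(7, 0, R2, (1, 2))
(8, 0, R1, (1, 2))
(8, 0, R2, (0, 1))
(8, 0, R2, (0, 2))

bar 0: v0=F3 v1=F4 v2=C5 downbeat P5
bar 1: v0=A3 v1=F4 v2=E5 downbeat P5
bar 2: v0=F3 v1=A3 v2=A4 downbeat M3
bar 3: v0=A3 v1=A4 v2=E5 downbeat P5
bar 4: v0=G3 v1=B3 v2=B4 downbeat M3
bar 5: v0=F3 v1=C4 v2=E4 downbeat M7
bar 6: v0=G3 v1=C5 v2=D5 downbeat P5
bar 7: v0=E3 v1=C4 v2=G4 downbeat m3
bar 8: v0=F3 v1=F4 v2=C5 downbeat P5
  -> R1 @ bar 1 tick 0 v(0, 2): F3/C5 P5 -> A3/E5 P5 similar
  -> R2 @ bar 2 tick 0 v(1, 2): F4/E5 M7 -> A3/A4 P8 similar
  -> R2 @ bar 3 tick 0 v(0, 1): F3/A3 M3 -> A3/A4 P8 similar
  -> R2 @ bar 3 tick 0 v(0, 2): F3/A4 M3 -> A3/E5 P5 similar
  -> R2 @ bar 3 tick 0 v(1, 2): A3/A4 P8 -> A4/E5 P5 similar
  -> R2 @ bar 4 tick 0 v(1, 2): A4/E5 P5 -> B3/B4 P8 similar
  -> R7 @ bar 4 tick 0 v(1,): A4->B3 leap 10st
  -> R4 @ bar 5 tick 0 v(0, 2): F3/E4 M7 untreated
  -> R2 @ bar 6 tick 0 v(0, 2): F3/E4 M7 -> G3/D5 P5 similar
  -> R4 @ bar 6 tick 0 v(0, 1): G3/C5 P4 untreated
  -> R7 @ bar 6 tick 0 v(2,): E4->D5 leap 10st
  -> R2 @ bar 7 tick 0 v(1, 2): C5/D5 M2 -> C4/G4 P5 similar
  -> R1 @ bar 8 tick 0 v(1, 2): C4/G4 P5 -> F4/C5 P5 similar
  -> R2 @ bar 8 tick 0 v(0, 1): E3/C4 m6 -> F3/F4 P8 similar
  -> R2 @ bar 8 tick 0 v(0, 2): E3/G4 m3 -> F3/C5 P5 similar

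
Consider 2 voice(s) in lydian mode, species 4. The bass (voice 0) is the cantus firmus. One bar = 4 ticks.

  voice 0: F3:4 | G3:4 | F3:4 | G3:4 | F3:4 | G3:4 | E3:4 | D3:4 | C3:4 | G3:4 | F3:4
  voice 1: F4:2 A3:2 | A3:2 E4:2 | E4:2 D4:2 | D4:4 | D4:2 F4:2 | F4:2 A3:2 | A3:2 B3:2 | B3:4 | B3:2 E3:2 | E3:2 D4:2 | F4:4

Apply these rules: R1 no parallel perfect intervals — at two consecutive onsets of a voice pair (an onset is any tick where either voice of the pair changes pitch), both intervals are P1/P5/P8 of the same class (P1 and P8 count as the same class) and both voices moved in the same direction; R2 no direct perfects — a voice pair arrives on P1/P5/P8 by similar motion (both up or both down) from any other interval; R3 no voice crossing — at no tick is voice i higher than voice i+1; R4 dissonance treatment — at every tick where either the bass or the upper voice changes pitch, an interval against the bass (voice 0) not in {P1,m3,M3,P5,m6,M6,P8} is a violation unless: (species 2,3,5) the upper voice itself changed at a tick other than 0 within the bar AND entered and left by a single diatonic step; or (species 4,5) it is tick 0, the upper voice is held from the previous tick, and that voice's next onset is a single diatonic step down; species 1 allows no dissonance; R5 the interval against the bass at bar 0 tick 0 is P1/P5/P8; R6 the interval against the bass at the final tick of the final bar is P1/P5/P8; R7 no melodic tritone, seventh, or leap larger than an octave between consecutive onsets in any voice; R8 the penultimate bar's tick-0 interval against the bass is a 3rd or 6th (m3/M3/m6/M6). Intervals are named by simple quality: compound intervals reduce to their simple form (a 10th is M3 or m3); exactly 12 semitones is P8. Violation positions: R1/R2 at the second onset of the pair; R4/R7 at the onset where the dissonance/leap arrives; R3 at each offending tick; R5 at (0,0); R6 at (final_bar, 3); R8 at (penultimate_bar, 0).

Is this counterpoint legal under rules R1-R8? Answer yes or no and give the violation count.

No (8 violations)

bar 0: v0=F3 v1=F4 (P8)
bar 1: v0=G3 v1=A3 (M2)
bar 2: v0=F3 v1=E4 (M7)
bar 3: v0=G3 v1=D4 (P5)
bar 4: v0=F3 v1=D4 (M6)
bar 5: v0=G3 v1=F4 (m7)
bar 6: v0=E3 v1=A3 (P4)
bar 7: v0=D3 v1=B3 (M6)
bar 8: v0=C3 v1=B3 (M7)
bar 9: v0=G3 v1=E3 (m3)
bar 10: v0=F3 v1=F4 (P8)
  R4 @ bar1.0: G3/A3 M2 untreated
  R4 @ bar5.0: G3/F4 m7 untreated
  R4 @ bar5.2: G3/A3 M2 untreated
  R4 @ bar6.0: E3/A3 P4 untreated
  R4 @ bar8.0: C3/B3 M7 untreated
  R3 @ bar9.0: G3 above E3
  R3 @ bar9.1: G3 above E3
  R7 @ bar9.2: E3->D4 leap 10st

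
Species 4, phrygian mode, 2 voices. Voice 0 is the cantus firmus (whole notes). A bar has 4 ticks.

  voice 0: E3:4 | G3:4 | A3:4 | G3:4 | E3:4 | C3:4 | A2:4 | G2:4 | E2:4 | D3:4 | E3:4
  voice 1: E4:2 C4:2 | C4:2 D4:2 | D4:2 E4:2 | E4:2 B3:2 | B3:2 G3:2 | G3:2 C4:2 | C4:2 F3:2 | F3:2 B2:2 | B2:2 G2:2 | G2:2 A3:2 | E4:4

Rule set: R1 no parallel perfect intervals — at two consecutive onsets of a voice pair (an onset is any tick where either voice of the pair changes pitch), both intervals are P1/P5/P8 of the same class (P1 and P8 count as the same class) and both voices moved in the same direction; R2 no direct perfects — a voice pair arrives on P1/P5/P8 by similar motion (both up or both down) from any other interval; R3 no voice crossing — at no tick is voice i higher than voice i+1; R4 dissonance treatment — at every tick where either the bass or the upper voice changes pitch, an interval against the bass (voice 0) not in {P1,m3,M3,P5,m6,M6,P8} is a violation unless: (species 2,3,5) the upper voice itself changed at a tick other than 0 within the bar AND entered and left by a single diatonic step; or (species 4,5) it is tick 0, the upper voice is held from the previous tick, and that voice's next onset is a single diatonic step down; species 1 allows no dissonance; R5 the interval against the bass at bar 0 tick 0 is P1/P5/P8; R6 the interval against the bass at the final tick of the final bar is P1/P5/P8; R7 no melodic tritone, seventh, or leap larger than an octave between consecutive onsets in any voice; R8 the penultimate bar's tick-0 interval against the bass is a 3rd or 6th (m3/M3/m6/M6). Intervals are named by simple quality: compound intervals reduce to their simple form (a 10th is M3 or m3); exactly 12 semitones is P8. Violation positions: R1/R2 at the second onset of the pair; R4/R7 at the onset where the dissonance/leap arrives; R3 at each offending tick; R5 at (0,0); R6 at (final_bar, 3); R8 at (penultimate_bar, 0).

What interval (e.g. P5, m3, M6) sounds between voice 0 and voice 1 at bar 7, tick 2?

voice 0=G2 voice 1=B2 -> M3

M3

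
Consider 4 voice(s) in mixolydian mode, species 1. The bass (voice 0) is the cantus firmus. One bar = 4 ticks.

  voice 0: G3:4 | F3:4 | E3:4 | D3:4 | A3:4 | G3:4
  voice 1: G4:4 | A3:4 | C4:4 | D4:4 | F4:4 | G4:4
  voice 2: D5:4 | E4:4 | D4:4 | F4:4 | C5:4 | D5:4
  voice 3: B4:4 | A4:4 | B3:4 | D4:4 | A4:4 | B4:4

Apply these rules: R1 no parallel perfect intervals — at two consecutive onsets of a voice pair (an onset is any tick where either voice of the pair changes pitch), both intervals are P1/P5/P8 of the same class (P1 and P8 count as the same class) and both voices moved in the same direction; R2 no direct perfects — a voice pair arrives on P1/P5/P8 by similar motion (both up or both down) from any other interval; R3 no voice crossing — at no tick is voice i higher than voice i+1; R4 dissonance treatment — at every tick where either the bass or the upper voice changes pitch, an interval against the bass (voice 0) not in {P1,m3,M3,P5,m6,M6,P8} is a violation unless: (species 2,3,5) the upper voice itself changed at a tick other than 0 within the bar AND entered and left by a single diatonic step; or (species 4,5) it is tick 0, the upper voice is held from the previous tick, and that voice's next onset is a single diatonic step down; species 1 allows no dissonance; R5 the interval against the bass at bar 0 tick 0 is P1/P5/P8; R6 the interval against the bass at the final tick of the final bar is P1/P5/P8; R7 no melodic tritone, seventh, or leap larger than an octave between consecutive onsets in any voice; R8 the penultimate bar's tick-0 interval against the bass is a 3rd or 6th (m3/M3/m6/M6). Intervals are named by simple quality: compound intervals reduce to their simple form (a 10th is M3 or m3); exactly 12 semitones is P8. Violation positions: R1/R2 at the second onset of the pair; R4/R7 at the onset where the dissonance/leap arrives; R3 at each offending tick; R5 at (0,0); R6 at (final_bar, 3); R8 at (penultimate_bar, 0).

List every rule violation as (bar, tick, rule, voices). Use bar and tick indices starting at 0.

(0, 0, R3, (2, 3))
(0, 0, R5, (0, 3))
(0, 1, R3, (2, 3))
(0, 2, R3, (2, 3))
(0, 3, R3, (2, 3))
(1, 0, R1, (1, 2))
(1, 0, R2, (1, 3))
(1, 0, R4, (0, 2))
(1, 0, R7, (1,))
(1, 0, R7, (2,))
(2, 0, R2, (0, 3))
(2, 0, R3, (2, 3))
(2, 0, R4, (0, 2))
(2, 0, R7, (3,))
(2, 1, R3, (2, 3))
(2, 2, R3, (2, 3))
(2, 3, R3, (2, 3))
(3, 0, R2, (1, 3))
(3, 0, R3, (2, 3))
(3, 1, R3, (2, 3))
(3, 2, R3, (2, 3))
(3, 3, R3, (2, 3))
(4, 0, R1, (0, 3))
(4, 0, R2, (1, 2))
(4, 0, R3, (2, 3))
(4, 0, R8, (0, 3))
(4, 1, R3, (2, 3))
(4, 2, R3, (2, 3))
(4, 3, R3, (2, 3))
(5, 0, R1, (1, 2))
(5, 0, R3, (2, 3))
(5, 1, R3, (2, 3))
(5, 2, R3, (2, 3))
(5, 3, R3, (2, 3))
(5, 3, R6, (0, 3))

bar 0: v0=G3 v1=G4 v2=D5 v3=B4 downbeat M3
bar 1: v0=F3 v1=A3 v2=E4 v3=A4 downbeat M3
bar 2: v0=E3 v1=C4 v2=D4 v3=B3 downbeat P5
bar 3: v0=D3 v1=D4 v2=F4 v3=D4 downbeat P8
bar 4: v0=A3 v1=F4 v2=C5 v3=A4 downbeat P8
bar 5: v0=G3 v1=G4 v2=D5 v3=B4 downbeat M3
  -> R3 @ bar 0 tick 0 v(2, 3): D5 above B4
  -> R5 @ bar 0 tick 0 v(0, 3): opens on M3
  -> R3 @ bar 0 tick 1 v(2, 3): D5 above B4
  -> R3 @ bar 0 tick 2 v(2, 3): D5 above B4
  -> R3 @ bar 0 tick 3 v(2, 3): D5 above B4
  -> R1 @ bar 1 tick 0 v(1, 2): G4/D5 P5 -> A3/E4 P5 similar
  -> R2 @ bar 1 tick 0 v(1, 3): G4/B4 M3 -> A3/A4 P8 similar
  -> R4 @ bar 1 tick 0 v(0, 2): F3/E4 M7 untreated
  -> R7 @ bar 1 tick 0 v(1,): G4->A3 leap 10st
  -> R7 @ bar 1 tick 0 v(2,): D5->E4 leap 10st
  -> R2 @ bar 2 tick 0 v(0, 3): F3/A4 M3 -> E3/B3 P5 similar
  -> R3 @ bar 2 tick 0 v(2, 3): D4 above B3
  -> R4 @ bar 2 tick 0 v(0, 2): E3/D4 m7 untreated
  -> R7 @ bar 2 tick 0 v(3,): A4->B3 leap 10st
  -> R3 @ bar 2 tick 1 v(2, 3): D4 above B3
  -> R3 @ bar 2 tick 2 v(2, 3): D4 above B3
  -> R3 @ bar 2 tick 3 v(2, 3): D4 above B3
  -> R2 @ bar 3 tick 0 v(1, 3): C4/B3 m2 -> D4/D4 P1 similar
  -> R3 @ bar 3 tick 0 v(2, 3): F4 above D4
  -> R3 @ bar 3 tick 1 v(2, 3): F4 above D4
  -> R3 @ bar 3 tick 2 v(2, 3): F4 above D4
  -> R3 @ bar 3 tick 3 v(2, 3): F4 above D4
  -> R1 @ bar 4 tick 0 v(0, 3): D3/D4 P8 -> A3/A4 P8 similar
  -> R2 @ bar 4 tick 0 v(1, 2): D4/F4 m3 -> F4/C5 P5 similar
  -> R3 @ bar 4 tick 0 v(2, 3): C5 above A4
  -> R8 @ bar 4 tick 0 v(0, 3): penult P8 not 3rd/6th
  -> R3 @ bar 4 tick 1 v(2, 3): C5 above A4
  -> R3 @ bar 4 tick 2 v(2, 3): C5 above A4
  -> R3 @ bar 4 tick 3 v(2, 3): C5 above A4
  -> R1 @ bar 5 tick 0 v(1, 2): F4/C5 P5 -> G4/D5 P5 similar
  -> R3 @ bar 5 tick 0 v(2, 3): D5 above B4
  -> R3 @ bar 5 tick 1 v(2, 3): D5 above B4
  -> R3 @ bar 5 tick 2 v(2, 3): D5 above B4
  -> R3 @ bar 5 tick 3 v(2, 3): D5 above B4
  -> R6 @ bar 5 tick 3 v(0, 3): closes on M3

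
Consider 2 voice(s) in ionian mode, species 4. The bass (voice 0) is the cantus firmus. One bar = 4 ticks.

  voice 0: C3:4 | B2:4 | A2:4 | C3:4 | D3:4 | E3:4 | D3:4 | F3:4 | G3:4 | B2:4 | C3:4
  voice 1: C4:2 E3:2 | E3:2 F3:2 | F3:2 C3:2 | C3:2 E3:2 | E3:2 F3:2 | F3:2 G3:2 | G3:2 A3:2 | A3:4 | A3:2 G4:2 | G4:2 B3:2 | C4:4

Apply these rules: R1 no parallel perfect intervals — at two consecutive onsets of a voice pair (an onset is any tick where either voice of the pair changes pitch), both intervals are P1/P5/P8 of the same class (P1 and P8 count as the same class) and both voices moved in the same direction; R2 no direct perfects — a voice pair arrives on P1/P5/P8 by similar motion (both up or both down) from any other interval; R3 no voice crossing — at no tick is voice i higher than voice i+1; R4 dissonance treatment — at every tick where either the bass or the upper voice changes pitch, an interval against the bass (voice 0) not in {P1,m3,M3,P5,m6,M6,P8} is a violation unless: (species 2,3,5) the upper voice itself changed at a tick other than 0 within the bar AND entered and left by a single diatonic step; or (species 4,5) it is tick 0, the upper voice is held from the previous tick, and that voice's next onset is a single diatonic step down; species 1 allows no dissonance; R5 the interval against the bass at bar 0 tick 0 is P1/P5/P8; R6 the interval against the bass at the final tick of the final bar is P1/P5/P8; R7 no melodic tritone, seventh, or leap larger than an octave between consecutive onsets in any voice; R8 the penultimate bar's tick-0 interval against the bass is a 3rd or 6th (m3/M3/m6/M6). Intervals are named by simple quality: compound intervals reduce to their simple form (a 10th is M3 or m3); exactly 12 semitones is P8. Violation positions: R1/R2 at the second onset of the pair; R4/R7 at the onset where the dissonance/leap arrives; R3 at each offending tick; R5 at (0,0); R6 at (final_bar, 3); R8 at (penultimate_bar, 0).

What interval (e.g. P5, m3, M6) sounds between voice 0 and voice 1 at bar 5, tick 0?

m2

voice 0=E3 voice 1=F3 -> m2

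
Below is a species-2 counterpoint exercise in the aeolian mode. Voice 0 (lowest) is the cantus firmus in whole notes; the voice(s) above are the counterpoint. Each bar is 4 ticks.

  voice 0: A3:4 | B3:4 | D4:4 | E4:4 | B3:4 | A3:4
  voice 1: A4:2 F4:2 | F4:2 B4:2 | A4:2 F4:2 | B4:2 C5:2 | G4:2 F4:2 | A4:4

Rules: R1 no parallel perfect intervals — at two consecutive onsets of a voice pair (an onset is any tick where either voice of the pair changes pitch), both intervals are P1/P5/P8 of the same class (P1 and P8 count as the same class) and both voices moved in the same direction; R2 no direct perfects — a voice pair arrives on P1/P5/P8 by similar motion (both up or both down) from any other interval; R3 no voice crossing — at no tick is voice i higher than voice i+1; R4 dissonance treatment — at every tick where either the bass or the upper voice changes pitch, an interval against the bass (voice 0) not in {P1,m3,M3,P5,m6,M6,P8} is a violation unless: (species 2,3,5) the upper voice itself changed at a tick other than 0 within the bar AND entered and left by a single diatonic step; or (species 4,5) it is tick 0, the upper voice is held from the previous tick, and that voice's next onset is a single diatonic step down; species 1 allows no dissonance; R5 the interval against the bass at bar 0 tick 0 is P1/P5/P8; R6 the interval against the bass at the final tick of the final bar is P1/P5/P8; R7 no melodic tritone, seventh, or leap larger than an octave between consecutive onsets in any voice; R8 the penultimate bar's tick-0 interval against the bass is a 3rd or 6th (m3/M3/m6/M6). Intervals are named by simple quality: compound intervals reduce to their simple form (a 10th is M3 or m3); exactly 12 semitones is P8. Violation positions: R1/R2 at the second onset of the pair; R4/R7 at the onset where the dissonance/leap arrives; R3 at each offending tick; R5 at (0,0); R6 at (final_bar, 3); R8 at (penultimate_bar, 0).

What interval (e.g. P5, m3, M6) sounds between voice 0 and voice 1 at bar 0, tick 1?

voice 0=A3 voice 1=A4 -> P8

P8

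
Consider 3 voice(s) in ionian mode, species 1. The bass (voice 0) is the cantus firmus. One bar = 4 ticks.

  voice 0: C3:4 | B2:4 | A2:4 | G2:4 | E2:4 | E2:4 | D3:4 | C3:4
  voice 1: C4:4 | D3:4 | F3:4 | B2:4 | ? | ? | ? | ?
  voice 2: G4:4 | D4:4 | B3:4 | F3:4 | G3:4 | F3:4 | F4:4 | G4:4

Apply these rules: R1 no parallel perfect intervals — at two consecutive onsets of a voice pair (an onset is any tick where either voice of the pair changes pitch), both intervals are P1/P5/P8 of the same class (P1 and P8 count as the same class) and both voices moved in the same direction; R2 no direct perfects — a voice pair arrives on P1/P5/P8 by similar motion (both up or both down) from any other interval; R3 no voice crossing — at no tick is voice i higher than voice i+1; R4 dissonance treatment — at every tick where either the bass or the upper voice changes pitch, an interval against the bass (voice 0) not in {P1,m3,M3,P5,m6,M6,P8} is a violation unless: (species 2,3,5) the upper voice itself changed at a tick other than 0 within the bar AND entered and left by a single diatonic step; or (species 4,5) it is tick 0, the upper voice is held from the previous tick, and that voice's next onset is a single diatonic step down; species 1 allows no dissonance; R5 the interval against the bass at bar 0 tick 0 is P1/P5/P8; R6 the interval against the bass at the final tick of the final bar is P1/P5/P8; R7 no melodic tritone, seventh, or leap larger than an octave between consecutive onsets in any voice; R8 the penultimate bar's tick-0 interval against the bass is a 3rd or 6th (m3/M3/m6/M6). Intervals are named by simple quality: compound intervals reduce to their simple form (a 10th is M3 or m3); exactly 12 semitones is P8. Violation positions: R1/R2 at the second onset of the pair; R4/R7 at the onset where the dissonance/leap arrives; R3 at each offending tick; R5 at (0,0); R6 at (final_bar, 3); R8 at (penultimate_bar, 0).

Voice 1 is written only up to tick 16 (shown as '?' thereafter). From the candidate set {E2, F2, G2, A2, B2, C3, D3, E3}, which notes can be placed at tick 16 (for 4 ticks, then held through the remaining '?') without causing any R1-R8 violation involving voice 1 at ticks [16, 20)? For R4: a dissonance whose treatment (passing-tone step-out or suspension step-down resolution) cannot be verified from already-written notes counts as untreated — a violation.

{B2, E3, G2}

E2: violates R2
F2: violates R4,R7
G2: legal
A2: violates R4
B2: legal
C3: violates R2
D3: violates R4
E3: legal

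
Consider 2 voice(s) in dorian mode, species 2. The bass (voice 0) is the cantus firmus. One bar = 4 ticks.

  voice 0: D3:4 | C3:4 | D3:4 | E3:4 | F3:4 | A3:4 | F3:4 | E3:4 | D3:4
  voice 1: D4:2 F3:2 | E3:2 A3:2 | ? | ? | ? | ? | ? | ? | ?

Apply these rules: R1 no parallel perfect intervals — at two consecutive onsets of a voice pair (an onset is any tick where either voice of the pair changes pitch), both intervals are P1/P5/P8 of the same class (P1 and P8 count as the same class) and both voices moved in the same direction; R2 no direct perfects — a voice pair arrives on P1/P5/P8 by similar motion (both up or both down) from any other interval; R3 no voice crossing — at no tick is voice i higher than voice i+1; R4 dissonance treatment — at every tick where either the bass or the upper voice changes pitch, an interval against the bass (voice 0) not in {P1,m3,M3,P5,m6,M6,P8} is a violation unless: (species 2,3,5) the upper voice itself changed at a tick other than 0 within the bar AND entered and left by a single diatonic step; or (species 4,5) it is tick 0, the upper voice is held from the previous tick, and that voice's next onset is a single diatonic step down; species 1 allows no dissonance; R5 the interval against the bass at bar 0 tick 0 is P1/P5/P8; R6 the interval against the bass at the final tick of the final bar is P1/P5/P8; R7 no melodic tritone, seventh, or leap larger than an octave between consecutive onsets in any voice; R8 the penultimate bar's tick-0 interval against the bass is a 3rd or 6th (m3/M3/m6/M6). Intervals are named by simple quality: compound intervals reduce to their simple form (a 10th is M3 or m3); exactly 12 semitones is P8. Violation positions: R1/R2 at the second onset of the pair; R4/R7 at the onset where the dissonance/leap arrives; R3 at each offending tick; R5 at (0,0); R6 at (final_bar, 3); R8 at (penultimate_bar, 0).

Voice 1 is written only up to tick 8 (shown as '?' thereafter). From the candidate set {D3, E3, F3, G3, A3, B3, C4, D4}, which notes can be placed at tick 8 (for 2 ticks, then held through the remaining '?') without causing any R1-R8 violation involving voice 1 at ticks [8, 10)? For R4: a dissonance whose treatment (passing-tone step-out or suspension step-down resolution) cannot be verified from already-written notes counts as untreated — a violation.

{A3, B3, D3, F3}

D3: legal
E3: violates R4
F3: legal
G3: violates R4
A3: legal
B3: legal
C4: violates R4
D4: violates R2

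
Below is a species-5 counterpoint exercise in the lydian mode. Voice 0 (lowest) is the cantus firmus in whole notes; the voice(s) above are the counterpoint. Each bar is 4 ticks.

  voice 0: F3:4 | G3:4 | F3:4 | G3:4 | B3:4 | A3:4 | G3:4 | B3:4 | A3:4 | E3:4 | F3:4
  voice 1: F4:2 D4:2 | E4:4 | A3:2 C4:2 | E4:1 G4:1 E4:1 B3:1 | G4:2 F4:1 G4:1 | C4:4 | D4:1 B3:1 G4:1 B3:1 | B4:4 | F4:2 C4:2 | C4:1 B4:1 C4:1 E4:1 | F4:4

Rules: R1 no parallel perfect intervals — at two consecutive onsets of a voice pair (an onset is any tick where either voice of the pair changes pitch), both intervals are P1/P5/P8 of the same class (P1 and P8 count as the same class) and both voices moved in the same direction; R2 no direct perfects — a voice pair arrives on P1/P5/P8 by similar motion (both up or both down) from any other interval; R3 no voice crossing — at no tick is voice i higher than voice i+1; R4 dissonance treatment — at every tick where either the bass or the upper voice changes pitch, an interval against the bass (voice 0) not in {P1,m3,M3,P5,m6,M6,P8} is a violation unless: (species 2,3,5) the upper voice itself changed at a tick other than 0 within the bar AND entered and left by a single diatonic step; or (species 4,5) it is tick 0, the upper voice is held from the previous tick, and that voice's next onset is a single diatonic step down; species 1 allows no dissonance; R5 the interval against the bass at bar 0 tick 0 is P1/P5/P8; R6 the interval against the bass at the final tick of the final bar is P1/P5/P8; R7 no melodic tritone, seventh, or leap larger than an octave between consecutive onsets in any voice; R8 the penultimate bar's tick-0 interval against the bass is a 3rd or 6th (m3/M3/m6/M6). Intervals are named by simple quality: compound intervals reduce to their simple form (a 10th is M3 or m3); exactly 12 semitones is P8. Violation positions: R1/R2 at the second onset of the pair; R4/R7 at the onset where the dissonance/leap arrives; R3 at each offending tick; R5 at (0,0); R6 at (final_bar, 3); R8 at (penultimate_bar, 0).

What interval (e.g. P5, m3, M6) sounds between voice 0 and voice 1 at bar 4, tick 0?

voice 0=B3 voice 1=G4 -> m6

m6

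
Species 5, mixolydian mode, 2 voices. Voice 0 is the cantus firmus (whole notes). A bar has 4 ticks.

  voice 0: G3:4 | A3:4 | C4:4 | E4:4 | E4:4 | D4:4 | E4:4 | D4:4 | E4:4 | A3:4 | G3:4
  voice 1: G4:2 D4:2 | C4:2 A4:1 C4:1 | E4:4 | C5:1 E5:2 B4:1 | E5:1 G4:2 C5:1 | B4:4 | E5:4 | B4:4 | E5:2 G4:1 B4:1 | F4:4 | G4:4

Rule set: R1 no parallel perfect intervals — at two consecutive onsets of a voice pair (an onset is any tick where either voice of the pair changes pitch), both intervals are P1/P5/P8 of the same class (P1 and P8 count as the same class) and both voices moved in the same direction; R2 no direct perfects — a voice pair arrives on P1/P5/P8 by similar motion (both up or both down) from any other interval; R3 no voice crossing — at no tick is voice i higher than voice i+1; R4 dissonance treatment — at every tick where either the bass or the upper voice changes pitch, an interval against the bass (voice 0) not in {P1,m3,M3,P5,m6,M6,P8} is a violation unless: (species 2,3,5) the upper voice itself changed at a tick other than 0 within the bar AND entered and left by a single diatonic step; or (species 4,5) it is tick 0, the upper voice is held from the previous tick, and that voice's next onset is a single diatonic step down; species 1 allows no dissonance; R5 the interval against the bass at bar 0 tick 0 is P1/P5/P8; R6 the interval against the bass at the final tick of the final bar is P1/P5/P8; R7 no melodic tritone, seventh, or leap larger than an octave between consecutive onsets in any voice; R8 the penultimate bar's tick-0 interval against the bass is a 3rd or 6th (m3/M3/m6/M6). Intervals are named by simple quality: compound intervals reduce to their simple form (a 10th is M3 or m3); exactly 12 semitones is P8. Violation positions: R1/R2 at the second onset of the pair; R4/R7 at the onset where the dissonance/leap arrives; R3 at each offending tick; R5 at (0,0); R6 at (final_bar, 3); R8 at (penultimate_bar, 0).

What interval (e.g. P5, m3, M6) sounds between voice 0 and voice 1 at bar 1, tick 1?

voice 0=A3 voice 1=C4 -> m3

m3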